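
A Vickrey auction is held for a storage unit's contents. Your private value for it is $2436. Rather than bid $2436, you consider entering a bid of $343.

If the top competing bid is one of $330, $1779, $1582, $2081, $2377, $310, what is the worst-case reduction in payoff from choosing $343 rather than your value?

$854

$330: same outcome either way → loss $0.
$1779: truthful gives $657, deviation gives $0 → loss $657.
$1582: truthful gives $854, deviation gives $0 → loss $854.
$2081: truthful gives $355, deviation gives $0 → loss $355.
$2377: truthful gives $59, deviation gives $0 → loss $59.
$310: same outcome either way → loss $0.
Maximum loss: $854.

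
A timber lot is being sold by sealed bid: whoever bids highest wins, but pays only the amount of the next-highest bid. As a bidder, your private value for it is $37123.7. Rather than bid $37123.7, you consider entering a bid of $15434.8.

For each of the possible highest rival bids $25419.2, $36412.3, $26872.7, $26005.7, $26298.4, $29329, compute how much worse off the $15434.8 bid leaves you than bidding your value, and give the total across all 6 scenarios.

$52404.9

The deviation costs you only when the competing bid falls strictly between $15434.8 and $37123.7; elsewhere both bids give the same outcome.
$25419.2: truthful payoff $11704.5, deviation payoff $0 → loss $11704.5.
$36412.3: truthful payoff $711.4, deviation payoff $0 → loss $711.4.
$26872.7: truthful payoff $10251, deviation payoff $0 → loss $10251.
$26005.7: truthful payoff $11118, deviation payoff $0 → loss $11118.
$26298.4: truthful payoff $10825.3, deviation payoff $0 → loss $10825.3.
$29329: truthful payoff $7794.7, deviation payoff $0 → loss $7794.7.
Total loss = $11704.5 + $711.4 + $10251 + $11118 + $10825.3 + $7794.7 = $52404.9.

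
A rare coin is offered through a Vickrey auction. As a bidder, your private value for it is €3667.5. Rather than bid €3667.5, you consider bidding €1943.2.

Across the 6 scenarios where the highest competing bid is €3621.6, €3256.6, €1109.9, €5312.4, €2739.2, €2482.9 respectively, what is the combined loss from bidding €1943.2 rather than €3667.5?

€2569.7

The deviation costs you only when the competing bid falls strictly between €1943.2 and €3667.5; elsewhere both bids give the same outcome.
€3621.6: truthful payoff €45.9, deviation payoff €0 → loss €45.9.
€3256.6: truthful payoff €410.9, deviation payoff €0 → loss €410.9.
€1109.9: outcomes coincide → loss €0.
€5312.4: outcomes coincide → loss €0.
€2739.2: truthful payoff €928.3, deviation payoff €0 → loss €928.3.
€2482.9: truthful payoff €1184.6, deviation payoff €0 → loss €1184.6.
Total loss = €45.9 + €410.9 + €928.3 + €1184.6 = €2569.7.
Truthful bidding weakly dominates here: raising your bid can only win items priced above your value, and lowering it can only forfeit items priced below.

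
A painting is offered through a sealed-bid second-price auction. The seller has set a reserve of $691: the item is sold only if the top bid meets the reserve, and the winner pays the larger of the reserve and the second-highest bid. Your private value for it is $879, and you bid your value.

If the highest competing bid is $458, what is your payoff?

$188

Your bid $879 is the highest and exceeds the reserve.
Price = max(second-highest bid, reserve) = max($458, $691) = $691.
Payoff = $879 − $691 = $188.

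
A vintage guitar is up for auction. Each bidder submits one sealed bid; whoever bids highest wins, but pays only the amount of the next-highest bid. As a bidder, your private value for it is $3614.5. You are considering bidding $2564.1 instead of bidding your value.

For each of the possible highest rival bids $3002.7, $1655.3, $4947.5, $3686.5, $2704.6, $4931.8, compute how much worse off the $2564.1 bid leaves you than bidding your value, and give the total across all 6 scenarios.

$1521.7

The deviation costs you only when the competing bid falls strictly between $2564.1 and $3614.5; elsewhere both bids give the same outcome.
$3002.7: truthful payoff $611.8, deviation payoff $0 → loss $611.8.
$1655.3: outcomes coincide → loss $0.
$4947.5: outcomes coincide → loss $0.
$3686.5: outcomes coincide → loss $0.
$2704.6: truthful payoff $909.9, deviation payoff $0 → loss $909.9.
$4931.8: outcomes coincide → loss $0.
Total loss = $611.8 + $909.9 = $1521.7.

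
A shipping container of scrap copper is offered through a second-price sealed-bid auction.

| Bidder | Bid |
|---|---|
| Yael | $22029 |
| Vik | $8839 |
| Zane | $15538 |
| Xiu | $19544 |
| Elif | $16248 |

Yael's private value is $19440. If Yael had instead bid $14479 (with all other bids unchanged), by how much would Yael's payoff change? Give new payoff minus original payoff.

$104

The highest bid among the other bidders is $19544; Yael's bid doesn't change that.
Original bid $22029: Yael is highest, pays the top rival bid $19544; payoff $19440 − $19544 = −$104.
Alternative bid $14479: Yael is not highest (top rival bid is $19544); payoff $0.
Change in payoff = $0 − (−$104) = $104.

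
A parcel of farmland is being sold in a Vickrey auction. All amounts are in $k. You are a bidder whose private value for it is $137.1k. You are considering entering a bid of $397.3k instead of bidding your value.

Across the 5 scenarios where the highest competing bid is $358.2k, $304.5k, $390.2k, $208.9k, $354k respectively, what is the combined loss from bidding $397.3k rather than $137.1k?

The deviation costs you only when the competing bid falls strictly between $137.1k and $397.3k; elsewhere both bids give the same outcome.
$358.2k: truthful payoff $0k, deviation payoff −$221.1k → loss $221.1k.
$304.5k: truthful payoff $0k, deviation payoff −$167.4k → loss $167.4k.
$390.2k: truthful payoff $0k, deviation payoff −$253.1k → loss $253.1k.
$208.9k: truthful payoff $0k, deviation payoff −$71.8k → loss $71.8k.
$354k: truthful payoff $0k, deviation payoff −$216.9k → loss $216.9k.
Total loss = $221.1k + $167.4k + $253.1k + $71.8k + $216.9k = $930.3k.
In a second-price auction your bid sets only whether you win, not what you pay, so bidding your true value is weakly dominant.

$930.3k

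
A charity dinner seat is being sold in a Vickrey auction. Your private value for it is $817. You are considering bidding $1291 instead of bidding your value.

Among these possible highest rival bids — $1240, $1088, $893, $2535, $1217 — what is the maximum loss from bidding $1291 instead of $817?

$423

$1240: truthful gives $0, deviation gives −$423 → loss $423.
$1088: truthful gives $0, deviation gives −$271 → loss $271.
$893: truthful gives $0, deviation gives −$76 → loss $76.
$2535: same outcome either way → loss $0.
$1217: truthful gives $0, deviation gives −$400 → loss $400.
Maximum loss: $423.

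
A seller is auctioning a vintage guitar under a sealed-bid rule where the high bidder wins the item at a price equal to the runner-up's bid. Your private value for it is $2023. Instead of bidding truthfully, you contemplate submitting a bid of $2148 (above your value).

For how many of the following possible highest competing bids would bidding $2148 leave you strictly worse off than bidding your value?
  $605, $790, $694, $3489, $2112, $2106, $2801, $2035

The deviation hurts exactly when the highest competing bid lies strictly between $2023 and $2148 — overbidding then wins at a price above your value.
$605: below both → same outcome either way.
$790: below both → same outcome either way.
$694: below both → same outcome either way.
$3489: above both → same outcome either way.
$2112: inside the interval → strictly worse (loss $89).
$2106: inside the interval → strictly worse (loss $83).
$2801: above both → same outcome either way.
$2035: inside the interval → strictly worse (loss $12).
Count: 3.

3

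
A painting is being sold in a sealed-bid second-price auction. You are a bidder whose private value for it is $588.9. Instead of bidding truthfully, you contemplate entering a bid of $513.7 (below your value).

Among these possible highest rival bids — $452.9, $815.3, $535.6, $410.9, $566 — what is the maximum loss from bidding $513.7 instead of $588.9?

$452.9: same outcome either way → loss $0.
$815.3: same outcome either way → loss $0.
$535.6: truthful gives $53.3, deviation gives $0 → loss $53.3.
$410.9: same outcome either way → loss $0.
$566: truthful gives $22.9, deviation gives $0 → loss $22.9.
Maximum loss: $53.3.

$53.3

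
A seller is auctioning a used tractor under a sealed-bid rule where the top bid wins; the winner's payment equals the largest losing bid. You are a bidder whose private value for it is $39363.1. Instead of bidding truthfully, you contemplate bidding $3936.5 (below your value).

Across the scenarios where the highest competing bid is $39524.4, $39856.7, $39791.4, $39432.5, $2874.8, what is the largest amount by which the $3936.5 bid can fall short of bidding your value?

$0

$39524.4: same outcome either way → loss $0.
$39856.7: same outcome either way → loss $0.
$39791.4: same outcome either way → loss $0.
$39432.5: same outcome either way → loss $0.
$2874.8: same outcome either way → loss $0.
Maximum loss: $0.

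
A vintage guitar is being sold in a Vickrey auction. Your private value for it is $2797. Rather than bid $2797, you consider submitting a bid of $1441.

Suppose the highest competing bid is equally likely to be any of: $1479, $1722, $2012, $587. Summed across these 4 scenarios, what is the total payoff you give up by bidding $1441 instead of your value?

$3178

The deviation costs you only when the competing bid falls strictly between $1441 and $2797; elsewhere both bids give the same outcome.
$1479: truthful payoff $1318, deviation payoff $0 → loss $1318.
$1722: truthful payoff $1075, deviation payoff $0 → loss $1075.
$2012: truthful payoff $785, deviation payoff $0 → loss $785.
$587: outcomes coincide → loss $0.
Total loss = $1318 + $1075 + $785 = $3178.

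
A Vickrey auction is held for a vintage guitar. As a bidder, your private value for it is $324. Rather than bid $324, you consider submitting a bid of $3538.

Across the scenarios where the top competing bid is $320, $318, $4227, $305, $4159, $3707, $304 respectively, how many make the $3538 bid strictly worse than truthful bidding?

The deviation hurts exactly when the highest competing bid lies strictly between $324 and $3538 — overbidding then wins at a price above your value.
$320: below both → same outcome either way.
$318: below both → same outcome either way.
$4227: above both → same outcome either way.
$305: below both → same outcome either way.
$4159: above both → same outcome either way.
$3707: above both → same outcome either way.
$304: below both → same outcome either way.
Count: 0.

0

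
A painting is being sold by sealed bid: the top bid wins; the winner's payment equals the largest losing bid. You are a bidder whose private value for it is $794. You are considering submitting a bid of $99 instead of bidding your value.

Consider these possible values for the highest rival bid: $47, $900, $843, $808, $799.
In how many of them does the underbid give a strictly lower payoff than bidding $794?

0

The deviation hurts exactly when the highest competing bid lies strictly between $99 and $794 — underbidding then forfeits a profitable win.
$47: below both → same outcome either way.
$900: above both → same outcome either way.
$843: above both → same outcome either way.
$808: above both → same outcome either way.
$799: above both → same outcome either way.
Count: 0.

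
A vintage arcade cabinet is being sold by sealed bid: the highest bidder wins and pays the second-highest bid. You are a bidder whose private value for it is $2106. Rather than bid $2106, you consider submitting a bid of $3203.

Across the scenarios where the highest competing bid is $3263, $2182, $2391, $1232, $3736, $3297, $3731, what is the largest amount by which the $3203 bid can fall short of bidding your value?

$3263: same outcome either way → loss $0.
$2182: truthful gives $0, deviation gives −$76 → loss $76.
$2391: truthful gives $0, deviation gives −$285 → loss $285.
$1232: same outcome either way → loss $0.
$3736: same outcome either way → loss $0.
$3297: same outcome either way → loss $0.
$3731: same outcome either way → loss $0.
Maximum loss: $285.

$285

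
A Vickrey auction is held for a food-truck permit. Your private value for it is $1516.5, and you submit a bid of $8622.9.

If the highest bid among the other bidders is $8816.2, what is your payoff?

$0

Your bid $8622.9 is below the highest competing bid $8816.2, so you lose.
A losing bidder pays nothing and receives nothing: payoff = $0.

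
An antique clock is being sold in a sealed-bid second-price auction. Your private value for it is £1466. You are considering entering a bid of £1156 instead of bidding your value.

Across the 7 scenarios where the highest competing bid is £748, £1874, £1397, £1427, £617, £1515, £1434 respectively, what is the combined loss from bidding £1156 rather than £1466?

The deviation costs you only when the competing bid falls strictly between £1156 and £1466; elsewhere both bids give the same outcome.
£748: outcomes coincide → loss £0.
£1874: outcomes coincide → loss £0.
£1397: truthful payoff £69, deviation payoff £0 → loss £69.
£1427: truthful payoff £39, deviation payoff £0 → loss £39.
£617: outcomes coincide → loss £0.
£1515: outcomes coincide → loss £0.
£1434: truthful payoff £32, deviation payoff £0 → loss £32.
Total loss = £69 + £39 + £32 = £140.

£140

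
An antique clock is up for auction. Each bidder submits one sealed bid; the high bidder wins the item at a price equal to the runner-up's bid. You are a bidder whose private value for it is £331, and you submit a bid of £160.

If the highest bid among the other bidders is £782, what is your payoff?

Your bid £160 is below the highest competing bid £782, so you lose.
A losing bidder pays nothing and receives nothing: payoff = £0.

£0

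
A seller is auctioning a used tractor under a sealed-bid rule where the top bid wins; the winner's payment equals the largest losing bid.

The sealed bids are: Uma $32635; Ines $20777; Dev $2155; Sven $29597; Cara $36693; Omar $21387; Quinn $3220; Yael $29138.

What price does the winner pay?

$32635

Highest bid: Cara at $36693, so Cara wins.
Second-highest bid: Uma at $32635 — that is the price the winner pays.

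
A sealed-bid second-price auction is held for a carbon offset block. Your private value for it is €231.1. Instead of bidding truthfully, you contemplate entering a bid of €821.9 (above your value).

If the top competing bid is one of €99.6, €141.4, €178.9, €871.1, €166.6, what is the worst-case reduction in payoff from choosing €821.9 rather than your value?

€0

€99.6: same outcome either way → loss €0.
€141.4: same outcome either way → loss €0.
€178.9: same outcome either way → loss €0.
€871.1: same outcome either way → loss €0.
€166.6: same outcome either way → loss €0.
Maximum loss: €0.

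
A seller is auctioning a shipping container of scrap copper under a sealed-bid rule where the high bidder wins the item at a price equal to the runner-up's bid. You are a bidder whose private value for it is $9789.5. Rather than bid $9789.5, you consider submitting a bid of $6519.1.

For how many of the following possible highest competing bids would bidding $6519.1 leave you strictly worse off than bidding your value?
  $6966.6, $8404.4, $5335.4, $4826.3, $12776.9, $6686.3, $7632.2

The deviation hurts exactly when the highest competing bid lies strictly between $6519.1 and $9789.5 — underbidding then forfeits a profitable win.
$6966.6: inside the interval → strictly worse (loss $2822.9).
$8404.4: inside the interval → strictly worse (loss $1385.1).
$5335.4: below both → same outcome either way.
$4826.3: below both → same outcome either way.
$12776.9: above both → same outcome either way.
$6686.3: inside the interval → strictly worse (loss $3103.2).
$7632.2: inside the interval → strictly worse (loss $2157.3).
Count: 4.

4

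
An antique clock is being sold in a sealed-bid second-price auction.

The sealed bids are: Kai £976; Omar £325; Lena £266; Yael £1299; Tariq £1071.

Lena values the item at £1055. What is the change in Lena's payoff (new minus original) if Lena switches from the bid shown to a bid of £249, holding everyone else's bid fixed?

The highest bid among the other bidders is £1299; Lena's bid doesn't change that.
Original bid £266: Lena is not highest (top rival bid is £1299); payoff £0.
Alternative bid £249: Lena is not highest (top rival bid is £1299); payoff £0.
Change in payoff = £0 − (£0) = £0.

£0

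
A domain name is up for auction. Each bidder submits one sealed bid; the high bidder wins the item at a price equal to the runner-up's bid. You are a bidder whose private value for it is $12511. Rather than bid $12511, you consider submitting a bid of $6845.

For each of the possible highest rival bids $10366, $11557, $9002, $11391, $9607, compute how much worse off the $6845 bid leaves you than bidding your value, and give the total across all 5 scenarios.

$10632

The deviation costs you only when the competing bid falls strictly between $6845 and $12511; elsewhere both bids give the same outcome.
$10366: truthful payoff $2145, deviation payoff $0 → loss $2145.
$11557: truthful payoff $954, deviation payoff $0 → loss $954.
$9002: truthful payoff $3509, deviation payoff $0 → loss $3509.
$11391: truthful payoff $1120, deviation payoff $0 → loss $1120.
$9607: truthful payoff $2904, deviation payoff $0 → loss $2904.
Total loss = $2145 + $954 + $3509 + $1120 + $2904 = $10632.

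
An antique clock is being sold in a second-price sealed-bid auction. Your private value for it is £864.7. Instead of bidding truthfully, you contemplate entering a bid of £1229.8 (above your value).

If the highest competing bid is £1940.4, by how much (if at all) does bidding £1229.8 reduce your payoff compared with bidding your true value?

Bidding your value £864.7: you lose (since £864.7 < £1940.4). Payoff £0.
Bidding £1229.8: you lose. Payoff £0.
Difference = £0 − £0 = £0; both bids lead to the same outcome because the competing bid is above both your value and your alternative bid.

£0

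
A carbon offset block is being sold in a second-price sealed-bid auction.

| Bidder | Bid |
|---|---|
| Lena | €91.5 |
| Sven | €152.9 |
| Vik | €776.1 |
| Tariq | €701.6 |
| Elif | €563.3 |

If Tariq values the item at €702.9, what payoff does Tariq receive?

€0

Highest bid: Vik at €776.1, so Vik wins.
Second-highest bid: Tariq at €701.6 — that is the price the winner pays.
Tariq did not win, so Tariq pays nothing and receives nothing: payoff €0.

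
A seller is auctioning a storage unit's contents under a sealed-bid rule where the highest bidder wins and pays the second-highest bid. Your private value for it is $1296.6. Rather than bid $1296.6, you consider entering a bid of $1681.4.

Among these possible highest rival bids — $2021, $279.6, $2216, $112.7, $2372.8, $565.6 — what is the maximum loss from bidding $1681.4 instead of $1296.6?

$2021: same outcome either way → loss $0.
$279.6: same outcome either way → loss $0.
$2216: same outcome either way → loss $0.
$112.7: same outcome either way → loss $0.
$2372.8: same outcome either way → loss $0.
$565.6: same outcome either way → loss $0.
Maximum loss: $0.

$0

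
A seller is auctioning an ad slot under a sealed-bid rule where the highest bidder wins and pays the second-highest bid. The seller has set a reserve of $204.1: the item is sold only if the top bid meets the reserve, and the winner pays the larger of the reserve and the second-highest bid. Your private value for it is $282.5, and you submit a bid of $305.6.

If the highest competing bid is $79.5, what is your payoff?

$78.4

Your bid $305.6 is the highest and exceeds the reserve.
Price = max(second-highest bid, reserve) = max($79.5, $204.1) = $204.1.
Payoff = $282.5 − $204.1 = $78.4.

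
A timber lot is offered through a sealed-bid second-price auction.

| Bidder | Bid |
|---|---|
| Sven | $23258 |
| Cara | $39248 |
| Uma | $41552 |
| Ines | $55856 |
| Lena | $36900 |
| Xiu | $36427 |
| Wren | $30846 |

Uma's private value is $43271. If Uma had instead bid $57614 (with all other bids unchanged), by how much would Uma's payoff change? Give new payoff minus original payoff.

The highest bid among the other bidders is $55856; Uma's bid doesn't change that.
Original bid $41552: Uma is not highest (top rival bid is $55856); payoff $0.
Alternative bid $57614: Uma is highest, pays the top rival bid $55856; payoff $43271 − $55856 = −$12585.
Change in payoff = −$12585 − ($0) = −$12585.

−$12585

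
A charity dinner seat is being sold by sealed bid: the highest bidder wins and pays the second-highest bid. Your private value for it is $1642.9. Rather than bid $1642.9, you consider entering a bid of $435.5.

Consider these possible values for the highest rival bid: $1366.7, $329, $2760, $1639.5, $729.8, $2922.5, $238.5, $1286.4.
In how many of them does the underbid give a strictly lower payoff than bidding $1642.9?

The deviation hurts exactly when the highest competing bid lies strictly between $435.5 and $1642.9 — underbidding then forfeits a profitable win.
$1366.7: inside the interval → strictly worse (loss $276.2).
$329: below both → same outcome either way.
$2760: above both → same outcome either way.
$1639.5: inside the interval → strictly worse (loss $3.4).
$729.8: inside the interval → strictly worse (loss $913.1).
$2922.5: above both → same outcome either way.
$238.5: below both → same outcome either way.
$1286.4: inside the interval → strictly worse (loss $356.5).
Count: 4.

4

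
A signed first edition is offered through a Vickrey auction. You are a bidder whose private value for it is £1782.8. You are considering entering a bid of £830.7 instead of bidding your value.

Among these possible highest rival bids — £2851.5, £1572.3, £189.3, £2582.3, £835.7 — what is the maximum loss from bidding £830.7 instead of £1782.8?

£2851.5: same outcome either way → loss £0.
£1572.3: truthful gives £210.5, deviation gives £0 → loss £210.5.
£189.3: same outcome either way → loss £0.
£2582.3: same outcome either way → loss £0.
£835.7: truthful gives £947.1, deviation gives £0 → loss £947.1.
Maximum loss: £947.1.

£947.1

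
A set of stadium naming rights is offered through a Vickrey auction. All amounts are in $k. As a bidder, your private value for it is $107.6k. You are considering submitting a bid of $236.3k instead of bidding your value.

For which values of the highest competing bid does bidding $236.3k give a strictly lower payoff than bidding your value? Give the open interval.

($107.6k, $236.3k)

If the competing bid is below $107.6k, both bids win at the same price — no difference.
If it is above $236.3k, both bids lose — no difference.
If it lies strictly between $107.6k and $236.3k, bidding your value loses (payoff 0) while bidding $236.3k wins at a price above your value (payoff negative).
So the deviation strictly hurts on the open interval ($107.6k, $236.3k).
Because the price is fixed by the runner-up's bid, deviating from your value can only change a good outcome into a bad one — never the reverse.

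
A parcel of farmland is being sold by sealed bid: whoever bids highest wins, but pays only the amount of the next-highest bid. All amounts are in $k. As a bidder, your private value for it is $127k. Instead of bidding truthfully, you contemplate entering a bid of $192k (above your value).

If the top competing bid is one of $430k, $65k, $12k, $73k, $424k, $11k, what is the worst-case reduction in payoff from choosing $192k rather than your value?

$0k

$430k: same outcome either way → loss $0k.
$65k: same outcome either way → loss $0k.
$12k: same outcome either way → loss $0k.
$73k: same outcome either way → loss $0k.
$424k: same outcome either way → loss $0k.
$11k: same outcome either way → loss $0k.
Maximum loss: $0k.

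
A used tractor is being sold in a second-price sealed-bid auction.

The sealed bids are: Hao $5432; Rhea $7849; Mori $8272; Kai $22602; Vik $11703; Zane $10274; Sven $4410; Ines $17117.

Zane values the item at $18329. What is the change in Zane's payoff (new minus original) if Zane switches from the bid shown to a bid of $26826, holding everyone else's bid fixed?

The highest bid among the other bidders is $22602; Zane's bid doesn't change that.
Original bid $10274: Zane is not highest (top rival bid is $22602); payoff $0.
Alternative bid $26826: Zane is highest, pays the top rival bid $22602; payoff $18329 − $22602 = −$4273.
Change in payoff = −$4273 − ($0) = −$4273.

−$4273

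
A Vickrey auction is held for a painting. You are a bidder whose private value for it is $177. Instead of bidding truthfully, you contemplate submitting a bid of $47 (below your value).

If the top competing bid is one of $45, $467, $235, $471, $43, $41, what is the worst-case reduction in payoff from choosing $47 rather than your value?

$0

$45: same outcome either way → loss $0.
$467: same outcome either way → loss $0.
$235: same outcome either way → loss $0.
$471: same outcome either way → loss $0.
$43: same outcome either way → loss $0.
$41: same outcome either way → loss $0.
Maximum loss: $0.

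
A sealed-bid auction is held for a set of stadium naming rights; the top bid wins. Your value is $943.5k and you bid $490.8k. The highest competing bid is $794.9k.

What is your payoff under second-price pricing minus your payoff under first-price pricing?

$0k

Your bid $490.8k is below $794.9k, so you lose under either rule.
Payoff is $0k in both cases; difference = $0k.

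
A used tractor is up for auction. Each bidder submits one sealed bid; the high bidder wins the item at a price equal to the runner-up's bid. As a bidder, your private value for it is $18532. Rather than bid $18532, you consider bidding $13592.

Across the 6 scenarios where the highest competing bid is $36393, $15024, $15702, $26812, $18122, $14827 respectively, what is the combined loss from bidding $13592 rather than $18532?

The deviation costs you only when the competing bid falls strictly between $13592 and $18532; elsewhere both bids give the same outcome.
$36393: outcomes coincide → loss $0.
$15024: truthful payoff $3508, deviation payoff $0 → loss $3508.
$15702: truthful payoff $2830, deviation payoff $0 → loss $2830.
$26812: outcomes coincide → loss $0.
$18122: truthful payoff $410, deviation payoff $0 → loss $410.
$14827: truthful payoff $3705, deviation payoff $0 → loss $3705.
Total loss = $3508 + $2830 + $410 + $3705 = $10453.
In a second-price auction your bid sets only whether you win, not what you pay, so bidding your true value is weakly dominant.

$10453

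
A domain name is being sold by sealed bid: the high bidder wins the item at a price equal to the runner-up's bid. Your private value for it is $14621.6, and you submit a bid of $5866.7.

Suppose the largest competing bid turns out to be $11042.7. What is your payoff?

Your bid $5866.7 is below the highest competing bid $11042.7, so you lose.
A losing bidder pays nothing and receives nothing: payoff = $0.

$0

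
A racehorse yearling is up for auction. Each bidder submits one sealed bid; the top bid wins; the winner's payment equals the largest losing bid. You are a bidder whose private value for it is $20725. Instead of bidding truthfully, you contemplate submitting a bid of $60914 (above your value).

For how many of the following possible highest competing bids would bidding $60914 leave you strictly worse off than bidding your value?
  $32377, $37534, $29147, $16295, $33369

The deviation hurts exactly when the highest competing bid lies strictly between $20725 and $60914 — overbidding then wins at a price above your value.
$32377: inside the interval → strictly worse (loss $11652).
$37534: inside the interval → strictly worse (loss $16809).
$29147: inside the interval → strictly worse (loss $8422).
$16295: below both → same outcome either way.
$33369: inside the interval → strictly worse (loss $12644).
Count: 4.

4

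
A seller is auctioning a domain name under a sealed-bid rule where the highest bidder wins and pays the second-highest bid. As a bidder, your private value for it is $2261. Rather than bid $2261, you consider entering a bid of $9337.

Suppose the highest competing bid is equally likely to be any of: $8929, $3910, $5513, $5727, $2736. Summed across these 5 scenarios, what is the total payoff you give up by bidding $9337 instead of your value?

$15510

The deviation costs you only when the competing bid falls strictly between $2261 and $9337; elsewhere both bids give the same outcome.
$8929: truthful payoff $0, deviation payoff −$6668 → loss $6668.
$3910: truthful payoff $0, deviation payoff −$1649 → loss $1649.
$5513: truthful payoff $0, deviation payoff −$3252 → loss $3252.
$5727: truthful payoff $0, deviation payoff −$3466 → loss $3466.
$2736: truthful payoff $0, deviation payoff −$475 → loss $475.
Total loss = $6668 + $1649 + $3252 + $3466 + $475 = $15510.
Because the price is fixed by the runner-up's bid, deviating from your value can only change a good outcome into a bad one — never the reverse.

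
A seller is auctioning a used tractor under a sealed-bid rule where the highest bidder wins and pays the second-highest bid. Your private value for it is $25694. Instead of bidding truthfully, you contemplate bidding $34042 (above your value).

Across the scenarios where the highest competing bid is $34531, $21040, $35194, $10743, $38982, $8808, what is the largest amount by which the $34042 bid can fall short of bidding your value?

$34531: same outcome either way → loss $0.
$21040: same outcome either way → loss $0.
$35194: same outcome either way → loss $0.
$10743: same outcome either way → loss $0.
$38982: same outcome either way → loss $0.
$8808: same outcome either way → loss $0.
Maximum loss: $0.

$0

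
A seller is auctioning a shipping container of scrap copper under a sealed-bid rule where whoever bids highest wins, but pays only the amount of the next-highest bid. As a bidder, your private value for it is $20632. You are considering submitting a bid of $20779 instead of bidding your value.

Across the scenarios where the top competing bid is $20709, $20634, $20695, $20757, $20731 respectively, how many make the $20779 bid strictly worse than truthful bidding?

The deviation hurts exactly when the highest competing bid lies strictly between $20632 and $20779 — overbidding then wins at a price above your value.
$20709: inside the interval → strictly worse (loss $77).
$20634: inside the interval → strictly worse (loss $2).
$20695: inside the interval → strictly worse (loss $63).
$20757: inside the interval → strictly worse (loss $125).
$20731: inside the interval → strictly worse (loss $99).
Count: 5.

5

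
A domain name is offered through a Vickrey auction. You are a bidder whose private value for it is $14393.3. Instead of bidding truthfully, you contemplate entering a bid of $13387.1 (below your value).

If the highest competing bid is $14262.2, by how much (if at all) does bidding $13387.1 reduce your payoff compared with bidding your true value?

Bidding your value $14393.3: you win (since $14393.3 > $14262.2) and pay $14262.2. Payoff $131.1.
Bidding $13387.1: you lose. Payoff $0.
The competing bid $14262.2 lies between your shaded bid and your value, so underbidding forfeits an item you could have won at a profitable price.
Loss from deviating = $131.1 − ($0) = $131.1.
Truthful bidding weakly dominates here: raising your bid can only win items priced above your value, and lowering it can only forfeit items priced below.

$131.1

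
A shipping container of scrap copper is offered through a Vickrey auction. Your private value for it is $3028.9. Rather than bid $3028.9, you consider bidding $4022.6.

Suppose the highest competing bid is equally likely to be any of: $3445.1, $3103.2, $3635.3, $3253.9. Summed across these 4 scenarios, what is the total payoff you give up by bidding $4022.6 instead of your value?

The deviation costs you only when the competing bid falls strictly between $3028.9 and $4022.6; elsewhere both bids give the same outcome.
$3445.1: truthful payoff $0, deviation payoff −$416.2 → loss $416.2.
$3103.2: truthful payoff $0, deviation payoff −$74.3 → loss $74.3.
$3635.3: truthful payoff $0, deviation payoff −$606.4 → loss $606.4.
$3253.9: truthful payoff $0, deviation payoff −$225 → loss $225.
Total loss = $416.2 + $74.3 + $606.4 + $225 = $1321.9.

$1321.9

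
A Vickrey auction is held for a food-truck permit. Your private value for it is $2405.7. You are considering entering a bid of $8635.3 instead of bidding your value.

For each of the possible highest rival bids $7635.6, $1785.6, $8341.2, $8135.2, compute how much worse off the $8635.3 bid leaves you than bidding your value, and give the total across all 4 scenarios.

$16894.9

The deviation costs you only when the competing bid falls strictly between $2405.7 and $8635.3; elsewhere both bids give the same outcome.
$7635.6: truthful payoff $0, deviation payoff −$5229.9 → loss $5229.9.
$1785.6: outcomes coincide → loss $0.
$8341.2: truthful payoff $0, deviation payoff −$5935.5 → loss $5935.5.
$8135.2: truthful payoff $0, deviation payoff −$5729.5 → loss $5729.5.
Total loss = $5229.9 + $5935.5 + $5729.5 = $16894.9.
Truthful bidding weakly dominates here: raising your bid can only win items priced above your value, and lowering it can only forfeit items priced below.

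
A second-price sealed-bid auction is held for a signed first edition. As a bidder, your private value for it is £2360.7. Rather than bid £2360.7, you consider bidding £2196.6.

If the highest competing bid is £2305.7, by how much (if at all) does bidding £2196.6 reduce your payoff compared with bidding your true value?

£55

Bidding your value £2360.7: you win (since £2360.7 > £2305.7) and pay £2305.7. Payoff £55.
Bidding £2196.6: you lose. Payoff £0.
The competing bid £2305.7 lies between your shaded bid and your value, so underbidding forfeits an item you could have won at a profitable price.
Loss from deviating = £55 − (£0) = £55.
Because the price is fixed by the runner-up's bid, deviating from your value can only change a good outcome into a bad one — never the reverse.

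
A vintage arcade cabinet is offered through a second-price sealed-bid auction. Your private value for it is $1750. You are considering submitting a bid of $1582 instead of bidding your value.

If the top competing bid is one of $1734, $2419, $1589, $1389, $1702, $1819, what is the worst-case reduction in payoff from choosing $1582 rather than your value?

$161

$1734: truthful gives $16, deviation gives $0 → loss $16.
$2419: same outcome either way → loss $0.
$1589: truthful gives $161, deviation gives $0 → loss $161.
$1389: same outcome either way → loss $0.
$1702: truthful gives $48, deviation gives $0 → loss $48.
$1819: same outcome either way → loss $0.
Maximum loss: $161.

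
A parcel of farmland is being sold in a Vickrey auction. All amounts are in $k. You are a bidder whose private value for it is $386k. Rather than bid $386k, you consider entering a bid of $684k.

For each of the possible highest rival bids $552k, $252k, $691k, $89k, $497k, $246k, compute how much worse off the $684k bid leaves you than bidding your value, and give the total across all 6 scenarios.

$277k

The deviation costs you only when the competing bid falls strictly between $386k and $684k; elsewhere both bids give the same outcome.
$552k: truthful payoff $0k, deviation payoff −$166k → loss $166k.
$252k: outcomes coincide → loss $0k.
$691k: outcomes coincide → loss $0k.
$89k: outcomes coincide → loss $0k.
$497k: truthful payoff $0k, deviation payoff −$111k → loss $111k.
$246k: outcomes coincide → loss $0k.
Total loss = $166k + $111k = $277k.
Because the price is fixed by the runner-up's bid, deviating from your value can only change a good outcome into a bad one — never the reverse.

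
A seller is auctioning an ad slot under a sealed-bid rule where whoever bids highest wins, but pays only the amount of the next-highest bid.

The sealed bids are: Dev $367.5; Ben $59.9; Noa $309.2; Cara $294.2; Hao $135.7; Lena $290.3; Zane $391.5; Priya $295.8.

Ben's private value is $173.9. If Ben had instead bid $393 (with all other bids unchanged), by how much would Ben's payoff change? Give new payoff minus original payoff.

−$217.6

The highest bid among the other bidders is $391.5; Ben's bid doesn't change that.
Original bid $59.9: Ben is not highest (top rival bid is $391.5); payoff $0.
Alternative bid $393: Ben is highest, pays the top rival bid $391.5; payoff $173.9 − $391.5 = −$217.6.
Change in payoff = −$217.6 − ($0) = −$217.6.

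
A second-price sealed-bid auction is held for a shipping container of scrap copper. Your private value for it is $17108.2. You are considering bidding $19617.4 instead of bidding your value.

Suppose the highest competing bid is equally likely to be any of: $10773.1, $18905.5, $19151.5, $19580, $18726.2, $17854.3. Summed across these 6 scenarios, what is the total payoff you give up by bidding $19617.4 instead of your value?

The deviation costs you only when the competing bid falls strictly between $17108.2 and $19617.4; elsewhere both bids give the same outcome.
$10773.1: outcomes coincide → loss $0.
$18905.5: truthful payoff $0, deviation payoff −$1797.3 → loss $1797.3.
$19151.5: truthful payoff $0, deviation payoff −$2043.3 → loss $2043.3.
$19580: truthful payoff $0, deviation payoff −$2471.8 → loss $2471.8.
$18726.2: truthful payoff $0, deviation payoff −$1618 → loss $1618.
$17854.3: truthful payoff $0, deviation payoff −$746.1 → loss $746.1.
Total loss = $1797.3 + $2043.3 + $2471.8 + $1618 + $746.1 = $8676.5.
In a second-price auction your bid sets only whether you win, not what you pay, so bidding your true value is weakly dominant.

$8676.5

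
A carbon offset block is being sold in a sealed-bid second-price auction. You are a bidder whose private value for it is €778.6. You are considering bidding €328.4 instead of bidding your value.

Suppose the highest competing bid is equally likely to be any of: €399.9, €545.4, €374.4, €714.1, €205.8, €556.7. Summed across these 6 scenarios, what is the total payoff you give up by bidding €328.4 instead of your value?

The deviation costs you only when the competing bid falls strictly between €328.4 and €778.6; elsewhere both bids give the same outcome.
€399.9: truthful payoff €378.7, deviation payoff €0 → loss €378.7.
€545.4: truthful payoff €233.2, deviation payoff €0 → loss €233.2.
€374.4: truthful payoff €404.2, deviation payoff €0 → loss €404.2.
€714.1: truthful payoff €64.5, deviation payoff €0 → loss €64.5.
€205.8: outcomes coincide → loss €0.
€556.7: truthful payoff €221.9, deviation payoff €0 → loss €221.9.
Total loss = €378.7 + €233.2 + €404.2 + €64.5 + €221.9 = €1302.5.
Truthful bidding weakly dominates here: raising your bid can only win items priced above your value, and lowering it can only forfeit items priced below.

€1302.5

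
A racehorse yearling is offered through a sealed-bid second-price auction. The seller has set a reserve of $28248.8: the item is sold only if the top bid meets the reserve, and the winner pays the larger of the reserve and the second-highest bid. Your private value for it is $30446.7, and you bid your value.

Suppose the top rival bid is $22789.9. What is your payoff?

Your bid $30446.7 is the highest and exceeds the reserve.
Price = max(second-highest bid, reserve) = max($22789.9, $28248.8) = $28248.8.
Payoff = $30446.7 − $28248.8 = $2197.9.

$2197.9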